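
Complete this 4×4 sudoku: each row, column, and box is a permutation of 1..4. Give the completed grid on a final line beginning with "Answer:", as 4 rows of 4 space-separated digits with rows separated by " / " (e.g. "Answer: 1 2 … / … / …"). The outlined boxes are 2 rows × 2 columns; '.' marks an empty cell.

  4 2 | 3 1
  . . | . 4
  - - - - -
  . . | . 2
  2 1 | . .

Step 1. [r2c2∈{3}] r2c2 has the single candidate 3, so r2c2=3.
Step 2. [r4c3∈{4}] r4c3's peers cover all but 4. So r4c3=4.
Step 3. [r3c3∈{1}] only 1 remains possible at r3c3. So r3c3=1.
Step 4. [r3c1∈{3}] r3c1 has the single candidate 3 ⇒ r3c1=3.
Step 5. [r2c1∈{1}] r2c1 is down to just 1 ⇒ r2c1=1.
Step 6. [r3c2∈{4}] r3c2's peers cover all but 4, so r3c2=4.
Step 7. [r4c4∈{3}] r4c4 has the single candidate 3 ⇒ r4c4=3.
Step 8. [r2c3∈{2}] nothing but 2 survives at r2c3. So r2c3=2.

Answer: 4 2 3 1 / 1 3 2 4 / 3 4 1 2 / 2 1 4 3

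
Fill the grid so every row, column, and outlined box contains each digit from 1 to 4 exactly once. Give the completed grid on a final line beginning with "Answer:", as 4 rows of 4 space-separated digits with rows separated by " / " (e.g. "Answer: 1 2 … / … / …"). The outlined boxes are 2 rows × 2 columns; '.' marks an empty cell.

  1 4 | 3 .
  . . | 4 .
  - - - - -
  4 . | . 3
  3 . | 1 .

Step 1. [r4c2∈{2}] r4c2 is down to just 2. So r4c2=2.
Step 2. [r2c4∈{1,2}] across row 2, 1 lands solely at r2c4. So r2c4=1.
Step 3. [r2c2∈{3}] only 3 remains possible at r2c2 ⇒ r2c2=3.
Step 4. [r3c2∈{1}] r3c2 is down to just 1. So r3c2=1.
Step 5. [r4c4∈{4}] r4c4 has the single candidate 4, so r4c4=4.
Step 6. [r3c3∈{2}] only 2 remains possible at r3c3 ⇒ r3c3=2.
Step 7. [r1c4∈{2}] only 2 remains possible at r1c4 ⇒ r1c4=2.
Step 8. [r2c1∈{2}] nothing but 2 survives at r2c1 ⇒ r2c1=2.

Answer: 1 4 3 2 / 2 3 4 1 / 4 1 2 3 / 3 2 1 4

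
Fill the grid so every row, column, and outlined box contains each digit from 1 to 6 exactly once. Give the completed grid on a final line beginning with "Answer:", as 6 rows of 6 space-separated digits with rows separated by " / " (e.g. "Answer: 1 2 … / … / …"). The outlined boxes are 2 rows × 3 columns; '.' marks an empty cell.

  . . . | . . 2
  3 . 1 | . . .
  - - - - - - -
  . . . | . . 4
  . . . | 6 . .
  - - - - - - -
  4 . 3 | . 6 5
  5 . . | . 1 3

Step 1. [r2c2∈{2,4,5,6}] row 2 places 2 nowhere but r2c2 ⇒ r2c2=2.
Step 2. [r6c3∈{2,6}] box 5 places 2 nowhere but r6c3. So r6c3=2.
Step 3. [r1c4∈{1,3,4,5}] r1c4 is the only open cell in row 1 admitting 1, so r1c4=1.
Step 4. [r3c4∈{2,3,5}] across col 4, 3 lands solely at r3c4, so r3c4=3.
Step 5. [r4c2∈{1,3,4,5}] 3 has one home in row 4: r4c2. So r4c2=3.
Step 6. [r1c2∈{4,5,6}] r1c2 is the only open cell in col 2 admitting 4. So r1c2=4.
Step 7. [r3c2∈{1,5,6}] across col 2, 5 lands solely at r3c2. So r3c2=5.
Step 8. [r2c4∈{4,5}] in col 4, 5 fits only at r2c4 ⇒ r2c4=5.
Step 9. [r3c1∈{1,2,6}] 1 has one home in row 3: r3c1. So r3c1=1.
Step 10. [r1c1∈{6}] r1c1's peers cover all but 6. So r1c1=6.
Step 11. [r4c1∈{2}] r4c1's peers cover all but 2 ⇒ r4c1=2.
Step 12. [r1c5∈{3}] r1c5 is down to just 3 ⇒ r1c5=3.
Step 13. [r5c2∈{1}] nothing but 1 survives at r5c2. So r5c2=1.
Step 14. [r4c6∈{1}] r4c6's peers cover all but 1. So r4c6=1.
Step 15. [r6c4∈{4}] r6c4's peers cover all but 4, so r6c4=4.
Step 16. [r4c3∈{4}] nothing but 4 survives at r4c3. So r4c3=4.
Step 17. [r1c3∈{5}] r1c3 has the single candidate 5 ⇒ r1c3=5.
Step 18. [r5c4∈{2}] r5c4's peers cover all but 2. So r5c4=2.
Step 19. [r2c6∈{6}] r2c6's peers cover all but 6 ⇒ r2c6=6.
Step 20. [r6c2∈{6}] r6c2 has the single candidate 6. So r6c2=6.
Step 21. [r3c3∈{6}] nothing but 6 survives at r3c3. So r3c3=6.
Step 22. [r2c5∈{4}] nothing but 4 survives at r2c5, so r2c5=4.
Step 23. [r3c5∈{2}] r3c5 has the single candidate 2, so r3c5=2.
Step 24. [r4c5∈{5}] r4c5 is down to just 5. So r4c5=5.

Answer: 6 4 5 1 3 2 / 3 2 1 5 4 6 / 1 5 6 3 2 4 / 2 3 4 6 5 1 / 4 1 3 2 6 5 / 5 6 2 4 1 3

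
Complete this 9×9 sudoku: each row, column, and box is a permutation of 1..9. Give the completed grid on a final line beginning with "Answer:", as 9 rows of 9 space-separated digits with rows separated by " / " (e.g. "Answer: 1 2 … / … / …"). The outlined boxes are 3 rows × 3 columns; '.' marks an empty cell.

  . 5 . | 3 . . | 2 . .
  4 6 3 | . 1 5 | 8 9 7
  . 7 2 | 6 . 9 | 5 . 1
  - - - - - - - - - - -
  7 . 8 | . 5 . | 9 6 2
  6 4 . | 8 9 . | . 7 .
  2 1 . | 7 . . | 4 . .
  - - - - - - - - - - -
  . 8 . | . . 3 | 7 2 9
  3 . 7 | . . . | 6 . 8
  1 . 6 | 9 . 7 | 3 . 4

Step 1. [r7c4∈{1,4,5}] in row 7, 1 fits only at r7c4. So r7c4=1.
Step 2. [r1c6∈{4,8}] col 6 places 8 nowhere but r1c6. So r1c6=8.
Step 3. [r3c5∈{4}] r3c5 is down to just 4 ⇒ r3c5=4.
Step 4. [r8c5∈{2}] nothing but 2 survives at r8c5. So r8c5=2.
Step 5. [r6c5∈{3,6}] r6c5 is the only open cell in col 5 admitting 3 ⇒ r6c5=3.
Step 6. [r6c9∈{5}] r6c9 is down to just 5 ⇒ r6c9=5.
Step 7. [r8c6∈{4}] r8c6 has the single candidate 4. So r8c6=4.
Step 8. [r6c3∈{9}] nothing but 9 survives at r6c3, so r6c3=9.
Step 9. [r8c4∈{5}] nothing but 5 survives at r8c4 ⇒ r8c4=5.
Step 10. [r5c7∈{1}] r5c7 is down to just 1. So r5c7=1.
Step 11. [r7c1∈{5}] nothing but 5 survives at r7c1. So r7c1=5.
Step 12. [r6c6∈{6}] only 6 remains possible at r6c6, so r6c6=6.
Step 13. [r3c8∈{3}] only 3 remains possible at r3c8, so r3c8=3.
Step 14. [r5c6∈{2}] r5c6's peers cover all but 2, so r5c6=2.
Step 15. [r4c4∈{4}] r4c4 is down to just 4. So r4c4=4.
Step 16. [r7c5∈{6}] r7c5's peers cover all but 6, so r7c5=6.
Step 17. [r9c5∈{8}] nothing but 8 survives at r9c5 ⇒ r9c5=8.
Step 18. [r8c8∈{1}] r8c8 is down to just 1. So r8c8=1.
Step 19. [r3c1∈{8}] nothing but 8 survives at r3c1. So r3c1=8.
Step 20. [r1c8∈{4}] nothing but 4 survives at r1c8 ⇒ r1c8=4.
Step 21. [r7c3∈{4}] only 4 remains possible at r7c3. So r7c3=4.
Step 22. [r4c6∈{1}] only 1 remains possible at r4c6 ⇒ r4c6=1.
Step 23. [r4c2∈{3}] only 3 remains possible at r4c2 ⇒ r4c2=3.
Step 24. [r8c2∈{9}] nothing but 9 survives at r8c2 ⇒ r8c2=9.
Step 25. [r2c4∈{2}] nothing but 2 survives at r2c4 ⇒ r2c4=2.
Step 26. [r1c1∈{9}] r1c1 has the single candidate 9. So r1c1=9.
Step 27. [r5c3∈{5}] r5c3 is down to just 5. So r5c3=5.
Step 28. [r1c5∈{7}] r1c5 has the single candidate 7, so r1c5=7.
Step 29. [r9c2∈{2}] r9c2 is down to just 2. So r9c2=2.
Step 30. [r1c3∈{1}] nothing but 1 survives at r1c3 ⇒ r1c3=1.
Step 31. [r1c9∈{6}] nothing but 6 survives at r1c9 ⇒ r1c9=6.
Step 32. [r5c9∈{3}] only 3 remains possible at r5c9. So r5c9=3.
Step 33. [r6c8∈{8}] r6c8's peers cover all but 8. So r6c8=8.
Step 34. [r9c8∈{5}] r9c8 is down to just 5, so r9c8=5.

Answer: 9 5 1 3 7 8 2 4 6 / 4 6 3 2 1 5 8 9 7 / 8 7 2 6 4 9 5 3 1 / 7 3 8 4 5 1 9 6 2 / 6 4 5 8 9 2 1 7 3 / 2 1 9 7 3 6 4 8 5 / 5 8 4 1 6 3 7 2 9 / 3 9 7 5 2 4 6 1 8 / 1 2 6 9 8 7 3 5 4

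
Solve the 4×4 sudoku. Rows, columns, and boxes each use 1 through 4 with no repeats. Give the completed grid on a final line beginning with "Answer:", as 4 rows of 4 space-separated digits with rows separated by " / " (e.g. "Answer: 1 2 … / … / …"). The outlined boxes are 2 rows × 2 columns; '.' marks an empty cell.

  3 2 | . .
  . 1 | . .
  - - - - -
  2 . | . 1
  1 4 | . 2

Step 1. [r1c4∈{4}] r1c4 is down to just 4, so r1c4=4.
Step 2. [r4c3∈{3}] r4c3's peers cover all but 3, so r4c3=3.
Step 3. [r3c3∈{4}] only 4 remains possible at r3c3, so r3c3=4.
Step 4. [r2c4∈{3}] only 3 remains possible at r2c4 ⇒ r2c4=3.
Step 5. [r2c3∈{2}] r2c3's peers cover all but 2. So r2c3=2.
Step 6. [r2c1∈{4}] nothing but 4 survives at r2c1. So r2c1=4.
Step 7. [r3c2∈{3}] r3c2 is down to just 3. So r3c2=3.
Step 8. [r1c3∈{1}] r1c3's peers cover all but 1 ⇒ r1c3=1.

Answer: 3 2 1 4 / 4 1 2 3 / 2 3 4 1 / 1 4 3 2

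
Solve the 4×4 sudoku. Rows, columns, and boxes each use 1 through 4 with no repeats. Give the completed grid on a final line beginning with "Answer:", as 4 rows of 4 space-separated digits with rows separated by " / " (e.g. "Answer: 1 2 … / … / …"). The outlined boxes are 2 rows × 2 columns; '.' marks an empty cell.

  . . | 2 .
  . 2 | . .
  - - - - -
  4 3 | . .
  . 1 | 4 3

Step 1. [r1c1∈{1,3}] across row 1, 3 lands solely at r1c1. So r1c1=3.
Step 2. [r1c4∈{1,4}] row 1 places 1 nowhere but r1c4, so r1c4=1.
Step 3. [r2c3∈{3}] only 3 remains possible at r2c3. So r2c3=3.
Step 4. [r1c2∈{4}] nothing but 4 survives at r1c2, so r1c2=4.
Step 5. [r2c4∈{4}] r2c4 is down to just 4, so r2c4=4.
Step 6. [r4c1∈{2}] r4c1's peers cover all but 2 ⇒ r4c1=2.
Step 7. [r2c1∈{1}] r2c1 is down to just 1, so r2c1=1.
Step 8. [r3c3∈{1}] only 1 remains possible at r3c3 ⇒ r3c3=1.
Step 9. [r3c4∈{2}] r3c4 is down to just 2 ⇒ r3c4=2.

Answer: 3 4 2 1 / 1 2 3 4 / 4 3 1 2 / 2 1 4 3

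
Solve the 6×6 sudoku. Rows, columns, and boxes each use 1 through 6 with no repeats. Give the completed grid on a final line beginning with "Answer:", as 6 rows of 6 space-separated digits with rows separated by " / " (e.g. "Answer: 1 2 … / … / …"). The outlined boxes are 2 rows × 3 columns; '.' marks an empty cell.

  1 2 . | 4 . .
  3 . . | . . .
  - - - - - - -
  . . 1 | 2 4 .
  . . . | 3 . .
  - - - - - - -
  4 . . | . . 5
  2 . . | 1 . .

Step 1. [r3c6∈{6}] nothing but 6 survives at r3c6. So r3c6=6.
Step 2. [r4c5∈{1,5}] across box 4, 5 lands solely at r4c5. So r4c5=5.
Step 3. [r5c4∈{6}] r5c4 has the single candidate 6. So r5c4=6.
Step 4. [r6c5∈{3}] r6c5's peers cover all but 3, so r6c5=3.
Step 5. [r1c3∈{5,6}] in row 1, 5 fits only at r1c3, so r1c3=5.
Step 6. [r6c3∈{6}] r6c3 is down to just 6 ⇒ r6c3=6.
Step 7. [r2c5∈{1,2,6}] across col 5, 1 lands solely at r2c5. So r2c5=1.
Step 8. [r3c2∈{3,5}] in row 3, 3 fits only at r3c2, so r3c2=3.
Step 9. [r2c2∈{4,6}] 6 has one home in row 2: r2c2. So r2c2=6.
Step 10. [r2c3∈{4}] only 4 remains possible at r2c3, so r2c3=4.
Step 11. [r2c4∈{5}] r2c4 has the single candidate 5, so r2c4=5.
Step 12. [r4c3∈{2}] r4c3 is down to just 2 ⇒ r4c3=2.
Step 13. [r5c5∈{2}] r5c5 has the single candidate 2 ⇒ r5c5=2.
Step 14. [r5c3∈{3}] nothing but 3 survives at r5c3. So r5c3=3.
Step 15. [r1c6∈{3}] r1c6 is down to just 3, so r1c6=3.
Step 16. [r6c6∈{4}] r6c6 is down to just 4 ⇒ r6c6=4.
Step 17. [r6c2∈{5}] r6c2's peers cover all but 5, so r6c2=5.
Step 18. [r4c6∈{1}] r4c6 is down to just 1, so r4c6=1.
Step 19. [r4c1∈{6}] r4c1's peers cover all but 6 ⇒ r4c1=6.
Step 20. [r3c1∈{5}] only 5 remains possible at r3c1 ⇒ r3c1=5.
Step 21. [r5c2∈{1}] only 1 remains possible at r5c2, so r5c2=1.
Step 22. [r1c5∈{6}] nothing but 6 survives at r1c5. So r1c5=6.
Step 23. [r4c2∈{4}] only 4 remains possible at r4c2. So r4c2=4.
Step 24. [r2c6∈{2}] only 2 remains possible at r2c6, so r2c6=2.

Answer: 1 2 5 4 6 3 / 3 6 4 5 1 2 / 5 3 1 2 4 6 / 6 4 2 3 5 1 / 4 1 3 6 2 5 / 2 5 6 1 3 4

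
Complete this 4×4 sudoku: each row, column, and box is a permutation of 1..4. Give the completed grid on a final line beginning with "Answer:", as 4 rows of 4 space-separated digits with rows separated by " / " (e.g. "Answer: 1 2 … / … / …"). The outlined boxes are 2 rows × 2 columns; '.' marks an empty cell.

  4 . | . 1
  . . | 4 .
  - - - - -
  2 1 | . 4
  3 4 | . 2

Step 1. [r2c4∈{3}] nothing but 3 survives at r2c4 ⇒ r2c4=3.
Step 2. [r1c2∈{2,3}] r1c2 is the only open cell in row 1 admitting 3. So r1c2=3.
Step 3. [r3c3∈{3}] r3c3 is down to just 3. So r3c3=3.
Step 4. [r4c3∈{1}] r4c3 has the single candidate 1. So r4c3=1.
Step 5. [r2c2∈{2}] nothing but 2 survives at r2c2 ⇒ r2c2=2.
Step 6. [r1c3∈{2}] only 2 remains possible at r1c3 ⇒ r1c3=2.
Step 7. [r2c1∈{1}] nothing but 1 survives at r2c1 ⇒ r2c1=1.

Answer: 4 3 2 1 / 1 2 4 3 / 2 1 3 4 / 3 4 1 2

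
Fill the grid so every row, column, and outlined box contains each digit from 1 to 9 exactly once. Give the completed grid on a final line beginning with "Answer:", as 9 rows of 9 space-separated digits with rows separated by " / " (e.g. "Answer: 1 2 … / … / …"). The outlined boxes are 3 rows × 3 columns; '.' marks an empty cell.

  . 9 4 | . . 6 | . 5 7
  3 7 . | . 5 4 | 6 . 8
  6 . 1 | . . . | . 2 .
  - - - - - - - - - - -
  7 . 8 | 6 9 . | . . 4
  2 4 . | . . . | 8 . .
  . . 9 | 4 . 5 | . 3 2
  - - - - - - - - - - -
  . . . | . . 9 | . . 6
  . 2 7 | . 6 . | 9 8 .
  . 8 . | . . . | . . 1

Step 1. [r6c1∈{1}] only 1 remains possible at r6c1 ⇒ r6c1=1.
Step 2. [r3c6∈{3,7,8}] in col 6, 8 fits only at r3c6, so r3c6=8.
Step 3. [r7c4∈{1,2,3,5,7,8}] in col 4, 8 fits only at r7c4. So r7c4=8.
Step 4. [r5c8∈{1,6,7,9}] r5c8 is the only open cell in col 8 admitting 6, so r5c8=6.
Step 5. [r3c7∈{3,4}] 4 has one home in row 3: r3c7 ⇒ r3c7=4.
Step 6. [r6c7∈{7}] r6c7 is down to just 7. So r6c7=7.
Step 7. [r7c2∈{1,3,5}] 1 has one home in col 2: r7c2, so r7c2=1.
Step 8. [r4c8∈{1}] r4c8 has the single candidate 1 ⇒ r4c8=1.
Step 9. [r2c4∈{1,2,9}] r2c4 is the only open cell in row 2 admitting 1, so r2c4=1.
Step 10. [r4c7∈{5}] nothing but 5 survives at r4c7 ⇒ r4c7=5.
Step 11. [r5c3∈{3,5}] in row 5, 5 fits only at r5c3, so r5c3=5.
Step 12. [r8c9∈{3,5}] col 9 places 5 nowhere but r8c9. So r8c9=5.
Step 13. [r8c4∈{3}] only 3 remains possible at r8c4. So r8c4=3.
Step 14. [r5c4∈{7}] nothing but 7 survives at r5c4 ⇒ r5c4=7.
Step 15. [r9c6∈{2,7}] col 6 places 7 nowhere but r9c6, so r9c6=7.
Step 16. [r9c8∈{4}] nothing but 4 survives at r9c8. So r9c8=4.
Step 17. [r9c5∈{2}] r9c5's peers cover all but 2. So r9c5=2.
Step 18. [r9c7∈{3}] r9c7 has the single candidate 3, so r9c7=3.
Step 19. [r1c5∈{3}] r1c5 is down to just 3, so r1c5=3.
Step 20. [r7c1∈{4,5}] in row 7, 5 fits only at r7c1. So r7c1=5.
Step 21. [r5c6∈{1,3}] 3 has one home in row 5: r5c6 ⇒ r5c6=3.
Step 22. [r3c9∈{3,9}] row 3 places 3 nowhere but r3c9, so r3c9=3.
Step 23. [r3c5∈{7}] only 7 remains possible at r3c5. So r3c5=7.
Step 24. [r1c1∈{8}] nothing but 8 survives at r1c1. So r1c1=8.
Step 25. [r6c2∈{6}] only 6 remains possible at r6c2. So r6c2=6.
Step 26. [r9c1∈{9}] nothing but 9 survives at r9c1 ⇒ r9c1=9.
Step 27. [r7c3∈{3}] r7c3's peers cover all but 3. So r7c3=3.
Step 28. [r1c4∈{2}] r1c4 is down to just 2 ⇒ r1c4=2.
Step 29. [r5c5∈{1}] r5c5 has the single candidate 1 ⇒ r5c5=1.
Step 30. [r2c3∈{2}] r2c3 has the single candidate 2. So r2c3=2.
Step 31. [r9c3∈{6}] nothing but 6 survives at r9c3 ⇒ r9c3=6.
Step 32. [r3c2∈{5}] r3c2 has the single candidate 5, so r3c2=5.
Step 33. [r4c6∈{2}] r4c6 has the single candidate 2, so r4c6=2.
Step 34. [r8c6∈{1}] only 1 remains possible at r8c6, so r8c6=1.
Step 35. [r5c9∈{9}] r5c9's peers cover all but 9, so r5c9=9.
Step 36. [r9c4∈{5}] r9c4 is down to just 5, so r9c4=5.
Step 37. [r2c8∈{9}] only 9 remains possible at r2c8. So r2c8=9.
Step 38. [r1c7∈{1}] nothing but 1 survives at r1c7. So r1c7=1.
Step 39. [r3c4∈{9}] r3c4's peers cover all but 9, so r3c4=9.
Step 40. [r7c8∈{7}] only 7 remains possible at r7c8, so r7c8=7.
Step 41. [r7c5∈{4}] nothing but 4 survives at r7c5 ⇒ r7c5=4.
Step 42. [r6c5∈{8}] r6c5 is down to just 8. So r6c5=8.
Step 43. [r7c7∈{2}] only 2 remains possible at r7c7 ⇒ r7c7=2.
Step 44. [r4c2∈{3}] r4c2 is down to just 3, so r4c2=3.
Step 45. [r8c1∈{4}] r8c1 has the single candidate 4 ⇒ r8c1=4.

Answer: 8 9 4 2 3 6 1 5 7 / 3 7 2 1 5 4 6 9 8 / 6 5 1 9 7 8 4 2 3 / 7 3 8 6 9 2 5 1 4 / 2 4 5 7 1 3 8 6 9 / 1 6 9 4 8 5 7 3 2 / 5 1 3 8 4 9 2 7 6 / 4 2 7 3 6 1 9 8 5 / 9 8 6 5 2 7 3 4 1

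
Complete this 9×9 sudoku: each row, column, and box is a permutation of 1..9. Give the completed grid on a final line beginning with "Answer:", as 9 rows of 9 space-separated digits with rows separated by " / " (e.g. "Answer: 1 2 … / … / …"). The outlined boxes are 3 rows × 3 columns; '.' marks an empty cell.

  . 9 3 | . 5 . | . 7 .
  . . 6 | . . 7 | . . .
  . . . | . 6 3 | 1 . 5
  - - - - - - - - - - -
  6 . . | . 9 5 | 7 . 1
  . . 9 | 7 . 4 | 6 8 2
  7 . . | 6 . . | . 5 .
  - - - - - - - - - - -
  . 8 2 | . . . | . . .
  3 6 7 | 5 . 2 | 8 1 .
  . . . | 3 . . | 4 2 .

Step 1. [r7c1∈{1,4,5,9}] box 7 places 4 nowhere but r7c1 ⇒ r7c1=4.
Step 2. [r8c9∈{9}] only 9 remains possible at r8c9, so r8c9=9.
Step 3. [r7c8∈{3,6}] in col 8, 6 fits only at r7c8 ⇒ r7c8=6.
Step 4. [r9c6∈{1,6,8,9}] 6 has one home in row 9: r9c6 ⇒ r9c6=6.
Step 5. [r9c5∈{1,7,8}] row 9 places 8 nowhere but r9c5 ⇒ r9c5=8.
Step 6. [r1c7∈{2}] r1c7 is down to just 2. So r1c7=2.
Step 7. [r9c3∈{1,5}] 5 has one home in col 3: r9c3. So r9c3=5.
Step 8. [r6c3∈{1,4,8}] across col 3, 1 lands solely at r6c3 ⇒ r6c3=1.
Step 9. [r4c3∈{4,8}] box 4 places 8 nowhere but r4c3. So r4c3=8.
Step 10. [r4c4∈{2}] r4c4 has the single candidate 2. So r4c4=2.
Step 11. [r6c2∈{2,3,4}] row 6 places 2 nowhere but r6c2 ⇒ r6c2=2.
Step 12. [r4c2∈{3,4}] r4c2 is the only open cell in box 4 admitting 4. So r4c2=4.
Step 13. [r6c9∈{3,4}] row 6 places 4 nowhere but r6c9. So r6c9=4.
Step 14. [r1c4∈{1,4,8}] in row 1, 4 fits only at r1c4. So r1c4=4.
Step 15. [r5c5∈{1,3}] across row 5, 1 lands solely at r5c5. So r5c5=1.
Step 16. [r2c8∈{3,4,9}] across row 2, 4 lands solely at r2c8. So r2c8=4.
Step 17. [r7c6∈{1,9}] across col 6, 9 lands solely at r7c6 ⇒ r7c6=9.
Step 18. [r1c6∈{1,8}] across col 6, 1 lands solely at r1c6 ⇒ r1c6=1.
Step 19. [r1c1∈{8}] r1c1's peers cover all but 8, so r1c1=8.
Step 20. [r2c9∈{3,8}] 8 has one home in col 9: r2c9, so r2c9=8.
Step 21. [r2c7∈{3,9}] r2c7 is the only open cell in row 2 admitting 3. So r2c7=3.
Step 22. [r9c2∈{1}] only 1 remains possible at r9c2. So r9c2=1.
Step 23. [r2c1∈{1,2,5}] 1 has one home in row 2: r2c1, so r2c1=1.
Step 24. [r7c5∈{7}] r7c5 is down to just 7 ⇒ r7c5=7.
Step 25. [r5c2∈{3,5}] 3 has one home in row 5: r5c2 ⇒ r5c2=3.
Step 26. [r3c4∈{8,9}] 8 has one home in row 3: r3c4 ⇒ r3c4=8.
Step 27. [r3c8∈{9}] r3c8 has the single candidate 9, so r3c8=9.
Step 28. [r7c4∈{1}] r7c4's peers cover all but 1. So r7c4=1.
Step 29. [r3c3∈{4}] nothing but 4 survives at r3c3, so r3c3=4.
Step 30. [r7c7∈{5}] nothing but 5 survives at r7c7, so r7c7=5.
Step 31. [r1c9∈{6}] r1c9 is down to just 6 ⇒ r1c9=6.
Step 32. [r3c1∈{2}] r3c1 is down to just 2, so r3c1=2.
Step 33. [r4c8∈{3}] nothing but 3 survives at r4c8 ⇒ r4c8=3.
Step 34. [r9c1∈{9}] r9c1's peers cover all but 9 ⇒ r9c1=9.
Step 35. [r5c1∈{5}] r5c1 has the single candidate 5, so r5c1=5.
Step 36. [r6c6∈{8}] r6c6 is down to just 8. So r6c6=8.
Step 37. [r6c5∈{3}] nothing but 3 survives at r6c5, so r6c5=3.
Step 38. [r7c9∈{3}] nothing but 3 survives at r7c9. So r7c9=3.
Step 39. [r2c4∈{9}] r2c4's peers cover all but 9. So r2c4=9.
Step 40. [r8c5∈{4}] r8c5's peers cover all but 4 ⇒ r8c5=4.
Step 41. [r2c2∈{5}] r2c2's peers cover all but 5. So r2c2=5.
Step 42. [r2c5∈{2}] r2c5 has the single candidate 2 ⇒ r2c5=2.
Step 43. [r6c7∈{9}] r6c7 has the single candidate 9. So r6c7=9.
Step 44. [r9c9∈{7}] only 7 remains possible at r9c9 ⇒ r9c9=7.
Step 45. [r3c2∈{7}] nothing but 7 survives at r3c2 ⇒ r3c2=7.

Answer: 8 9 3 4 5 1 2 7 6 / 1 5 6 9 2 7 3 4 8 / 2 7 4 8 6 3 1 9 5 / 6 4 8 2 9 5 7 3 1 / 5 3 9 7 1 4 6 8 2 / 7 2 1 6 3 8 9 5 4 / 4 8 2 1 7 9 5 6 3 / 3 6 7 5 4 2 8 1 9 / 9 1 5 3 8 6 4 2 7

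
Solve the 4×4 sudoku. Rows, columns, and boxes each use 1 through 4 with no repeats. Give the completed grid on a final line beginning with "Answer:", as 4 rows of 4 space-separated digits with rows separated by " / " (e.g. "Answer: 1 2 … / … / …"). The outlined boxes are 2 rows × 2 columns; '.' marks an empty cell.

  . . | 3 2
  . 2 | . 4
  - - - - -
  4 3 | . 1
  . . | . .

Step 1. [r1c1∈{1}] only 1 remains possible at r1c1. So r1c1=1.
Step 2. [r3c3∈{2}] only 2 remains possible at r3c3. So r3c3=2.
Step 3. [r4c4∈{3}] nothing but 3 survives at r4c4 ⇒ r4c4=3.
Step 4. [r2c3∈{1}] r2c3's peers cover all but 1. So r2c3=1.
Step 5. [r2c1∈{3}] only 3 remains possible at r2c1 ⇒ r2c1=3.
Step 6. [r1c2∈{4}] nothing but 4 survives at r1c2 ⇒ r1c2=4.
Step 7. [r4c1∈{2}] r4c1 has the single candidate 2. So r4c1=2.
Step 8. [r4c3∈{4}] only 4 remains possible at r4c3, so r4c3=4.
Step 9. [r4c2∈{1}] r4c2 is down to just 1. So r4c2=1.

Answer: 1 4 3 2 / 3 2 1 4 / 4 3 2 1 / 2 1 4 3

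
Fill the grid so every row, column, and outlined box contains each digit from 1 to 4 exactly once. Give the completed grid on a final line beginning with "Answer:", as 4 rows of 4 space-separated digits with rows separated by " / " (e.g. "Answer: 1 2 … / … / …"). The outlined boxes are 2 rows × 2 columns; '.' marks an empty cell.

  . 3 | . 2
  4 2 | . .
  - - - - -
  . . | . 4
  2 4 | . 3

Step 1. [r4c3∈{1}] r4c3 is down to just 1 ⇒ r4c3=1.
Step 2. [r3c1∈{1,3}] row 3 places 3 nowhere but r3c1 ⇒ r3c1=3.
Step 3. [r1c3∈{4}] r1c3 is down to just 4. So r1c3=4.
Step 4. [r1c1∈{1}] r1c1 is down to just 1 ⇒ r1c1=1.
Step 5. [r2c4∈{1}] only 1 remains possible at r2c4. So r2c4=1.
Step 6. [r2c3∈{3}] r2c3 has the single candidate 3, so r2c3=3.
Step 7. [r3c3∈{2}] r3c3 has the single candidate 2 ⇒ r3c3=2.
Step 8. [r3c2∈{1}] r3c2's peers cover all but 1 ⇒ r3c2=1.

Answer: 1 3 4 2 / 4 2 3 1 / 3 1 2 4 / 2 4 1 3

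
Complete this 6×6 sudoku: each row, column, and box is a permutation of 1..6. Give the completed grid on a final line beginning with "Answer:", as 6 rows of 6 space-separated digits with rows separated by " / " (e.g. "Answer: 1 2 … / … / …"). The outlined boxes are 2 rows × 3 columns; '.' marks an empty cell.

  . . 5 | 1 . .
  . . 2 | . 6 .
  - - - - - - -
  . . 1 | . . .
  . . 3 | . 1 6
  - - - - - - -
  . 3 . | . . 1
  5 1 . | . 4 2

Step 1. [r2c2∈{4}] r2c2's peers cover all but 4 ⇒ r2c2=4.
Step 2. [r5c1∈{2,4,6}] row 5 places 2 nowhere but r5c1, so r5c1=2.
Step 3. [r6c4∈{3,6}] across row 6, 3 lands solely at r6c4. So r6c4=3.
Step 4. [r2c4∈{5}] nothing but 5 survives at r2c4. So r2c4=5.
Step 5. [r2c6∈{3}] only 3 remains possible at r2c6. So r2c6=3.
Step 6. [r3c6∈{4,5}] col 6 places 5 nowhere but r3c6, so r3c6=5.
Step 7. [r1c2∈{6}] r1c2 is down to just 6, so r1c2=6.
Step 8. [r3c2∈{2}] nothing but 2 survives at r3c2 ⇒ r3c2=2.
Step 9. [r3c4∈{4}] nothing but 4 survives at r3c4 ⇒ r3c4=4.
Step 10. [r5c3∈{4,6}] row 5 places 4 nowhere but r5c3. So r5c3=4.
Step 11. [r1c5∈{2}] only 2 remains possible at r1c5. So r1c5=2.
Step 12. [r4c2∈{5}] r4c2's peers cover all but 5, so r4c2=5.
Step 13. [r6c3∈{6}] r6c3 is down to just 6. So r6c3=6.
Step 14. [r2c1∈{1}] r2c1's peers cover all but 1 ⇒ r2c1=1.
Step 15. [r3c5∈{3}] nothing but 3 survives at r3c5. So r3c5=3.
Step 16. [r3c1∈{6}] r3c1 is down to just 6 ⇒ r3c1=6.
Step 17. [r5c4∈{6}] r5c4 is down to just 6 ⇒ r5c4=6.
Step 18. [r1c1∈{3}] r1c1 has the single candidate 3 ⇒ r1c1=3.
Step 19. [r4c4∈{2}] only 2 remains possible at r4c4 ⇒ r4c4=2.
Step 20. [r1c6∈{4}] r1c6's peers cover all but 4, so r1c6=4.
Step 21. [r5c5∈{5}] r5c5 has the single candidate 5 ⇒ r5c5=5.
Step 22. [r4c1∈{4}] nothing but 4 survives at r4c1, so r4c1=4.

Answer: 3 6 5 1 2 4 / 1 4 2 5 6 3 / 6 2 1 4 3 5 / 4 5 3 2 1 6 / 2 3 4 6 5 1 / 5 1 6 3 4 2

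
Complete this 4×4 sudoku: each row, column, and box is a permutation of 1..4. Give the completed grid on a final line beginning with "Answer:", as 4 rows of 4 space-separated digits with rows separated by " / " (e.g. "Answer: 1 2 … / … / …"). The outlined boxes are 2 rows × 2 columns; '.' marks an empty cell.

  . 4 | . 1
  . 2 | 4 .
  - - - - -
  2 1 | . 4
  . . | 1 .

Step 1. [r1c1∈{3}] r1c1's peers cover all but 3, so r1c1=3.
Step 2. [r4c4∈{2,3}] row 4 places 2 nowhere but r4c4 ⇒ r4c4=2.
Step 3. [r4c1∈{4}] r4c1's peers cover all but 4. So r4c1=4.
Step 4. [r1c3∈{2}] only 2 remains possible at r1c3. So r1c3=2.
Step 5. [r2c4∈{3}] r2c4 is down to just 3, so r2c4=3.
Step 6. [r2c1∈{1}] r2c1 is down to just 1 ⇒ r2c1=1.
Step 7. [r4c2∈{3}] r4c2 is down to just 3 ⇒ r4c2=3.
Step 8. [r3c3∈{3}] r3c3 has the single candidate 3. So r3c3=3.

Answer: 3 4 2 1 / 1 2 4 3 / 2 1 3 4 / 4 3 1 2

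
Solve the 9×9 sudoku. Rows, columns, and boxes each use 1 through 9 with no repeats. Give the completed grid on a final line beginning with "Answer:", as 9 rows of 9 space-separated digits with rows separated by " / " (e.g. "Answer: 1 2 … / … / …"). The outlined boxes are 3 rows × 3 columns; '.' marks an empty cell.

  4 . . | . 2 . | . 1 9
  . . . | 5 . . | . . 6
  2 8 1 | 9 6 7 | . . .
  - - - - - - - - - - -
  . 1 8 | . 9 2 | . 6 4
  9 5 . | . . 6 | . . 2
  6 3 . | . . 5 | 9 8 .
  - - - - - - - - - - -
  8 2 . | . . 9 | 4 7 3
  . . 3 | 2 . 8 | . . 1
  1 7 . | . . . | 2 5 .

Step 1. [r5c8∈{3}] r5c8 is down to just 3 ⇒ r5c8=3.
Step 2. [r4c1∈{7}] r4c1 is down to just 7. So r4c1=7.
Step 3. [r1c6∈{3}] only 3 remains possible at r1c6 ⇒ r1c6=3.
Step 4. [r9c6∈{4}] r9c6 is down to just 4. So r9c6=4.
Step 5. [r2c5∈{1,4,8}] box 2 places 4 nowhere but r2c5. So r2c5=4.
Step 6. [r1c3∈{5,6,7}] across box 1, 5 lands solely at r1c3, so r1c3=5.
Step 7. [r5c7∈{1,7}] r5c7 is the only open cell in col 7 admitting 1 ⇒ r5c7=1.
Step 8. [r7c3∈{6}] r7c3's peers cover all but 6. So r7c3=6.
Step 9. [r2c7∈{3,7,8}] 8 has one home in row 2: r2c7 ⇒ r2c7=8.
Step 10. [r8c5∈{5,7}] in row 8, 7 fits only at r8c5, so r8c5=7.
Step 11. [r5c4∈{4,7,8}] in row 5, 7 fits only at r5c4, so r5c4=7.
Step 12. [r7c4∈{1}] r7c4's peers cover all but 1. So r7c4=1.
Step 13. [r9c3∈{9}] r9c3 has the single candidate 9 ⇒ r9c3=9.
Step 14. [r3c9∈{5}] nothing but 5 survives at r3c9. So r3c9=5.
Step 15. [r5c3∈{4}] r5c3 has the single candidate 4. So r5c3=4.
Step 16. [r9c4∈{3,6}] r9c4 is the only open cell in row 9 admitting 6, so r9c4=6.
Step 17. [r2c2∈{9}] nothing but 9 survives at r2c2. So r2c2=9.
Step 18. [r8c2∈{4}] r8c2's peers cover all but 4. So r8c2=4.
Step 19. [r2c6∈{1}] r2c6 is down to just 1 ⇒ r2c6=1.
Step 20. [r6c3∈{2}] r6c3 is down to just 2. So r6c3=2.
Step 21. [r9c5∈{3}] r9c5 is down to just 3, so r9c5=3.
Step 22. [r8c8∈{9}] only 9 remains possible at r8c8, so r8c8=9.
Step 23. [r3c8∈{4}] r3c8's peers cover all but 4. So r3c8=4.
Step 24. [r6c4∈{4}] nothing but 4 survives at r6c4, so r6c4=4.
Step 25. [r2c3∈{7}] r2c3 has the single candidate 7. So r2c3=7.
Step 26. [r4c4∈{3}] r4c4's peers cover all but 3. So r4c4=3.
Step 27. [r1c4∈{8}] r1c4 is down to just 8 ⇒ r1c4=8.
Step 28. [r5c5∈{8}] nothing but 8 survives at r5c5. So r5c5=8.
Step 29. [r1c2∈{6}] only 6 remains possible at r1c2 ⇒ r1c2=6.
Step 30. [r4c7∈{5}] nothing but 5 survives at r4c7 ⇒ r4c7=5.
Step 31. [r3c7∈{3}] nothing but 3 survives at r3c7 ⇒ r3c7=3.
Step 32. [r7c5∈{5}] only 5 remains possible at r7c5 ⇒ r7c5=5.
Step 33. [r6c9∈{7}] nothing but 7 survives at r6c9. So r6c9=7.
Step 34. [r2c1∈{3}] r2c1 has the single candidate 3 ⇒ r2c1=3.
Step 35. [r1c7∈{7}] r1c7 has the single candidate 7. So r1c7=7.
Step 36. [r8c1∈{5}] r8c1 has the single candidate 5, so r8c1=5.
Step 37. [r2c8∈{2}] r2c8's peers cover all but 2. So r2c8=2.
Step 38. [r6c5∈{1}] r6c5's peers cover all but 1. So r6c5=1.
Step 39. [r8c7∈{6}] r8c7 has the single candidate 6. So r8c7=6.
Step 40. [r9c9∈{8}] only 8 remains possible at r9c9, so r9c9=8.

Answer: 4 6 5 8 2 3 7 1 9 / 3 9 7 5 4 1 8 2 6 / 2 8 1 9 6 7 3 4 5 / 7 1 8 3 9 2 5 6 4 / 9 5 4 7 8 6 1 3 2 / 6 3 2 4 1 5 9 8 7 / 8 2 6 1 5 9 4 7 3 / 5 4 3 2 7 8 6 9 1 / 1 7 9 6 3 4 2 5 8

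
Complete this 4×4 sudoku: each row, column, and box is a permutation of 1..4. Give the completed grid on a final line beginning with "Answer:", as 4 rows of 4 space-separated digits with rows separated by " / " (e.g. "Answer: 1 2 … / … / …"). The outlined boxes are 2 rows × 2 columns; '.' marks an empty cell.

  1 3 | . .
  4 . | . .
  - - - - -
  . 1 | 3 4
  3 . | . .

Step 1. [r1c4∈{2}] r1c4 is down to just 2, so r1c4=2.
Step 2. [r4c3∈{1,2}] r4c3 is the only open cell in col 3 admitting 2, so r4c3=2.
Step 3. [r4c4∈{1}] only 1 remains possible at r4c4 ⇒ r4c4=1.
Step 4. [r3c1∈{2}] r3c1's peers cover all but 2, so r3c1=2.
Step 5. [r1c3∈{4}] r1c3's peers cover all but 4. So r1c3=4.
Step 6. [r2c2∈{2}] r2c2 has the single candidate 2. So r2c2=2.
Step 7. [r2c3∈{1}] only 1 remains possible at r2c3. So r2c3=1.
Step 8. [r4c2∈{4}] r4c2 is down to just 4. So r4c2=4.
Step 9. [r2c4∈{3}] r2c4's peers cover all but 3 ⇒ r2c4=3.

Answer: 1 3 4 2 / 4 2 1 3 / 2 1 3 4 / 3 4 2 1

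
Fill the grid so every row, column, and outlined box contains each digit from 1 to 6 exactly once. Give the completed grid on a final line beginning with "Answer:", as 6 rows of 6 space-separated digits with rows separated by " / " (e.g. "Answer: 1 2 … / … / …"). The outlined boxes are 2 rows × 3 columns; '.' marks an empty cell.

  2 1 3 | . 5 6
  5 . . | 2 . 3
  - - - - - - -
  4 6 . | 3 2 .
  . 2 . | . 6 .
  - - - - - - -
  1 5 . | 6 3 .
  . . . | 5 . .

Step 1. [r4c4∈{1,4}] across col 4, 1 lands solely at r4c4, so r4c4=1.
Step 2. [r4c6∈{4,5}] across row 4, 4 lands solely at r4c6, so r4c6=4.
Step 3. [r5c3∈{2,4}] row 5 places 4 nowhere but r5c3 ⇒ r5c3=4.
Step 4. [r6c1∈{3,6}] 6 has one home in col 1: r6c1, so r6c1=6.
Step 5. [r6c6∈{1,2}] across col 6, 1 lands solely at r6c6 ⇒ r6c6=1.
Step 6. [r1c4∈{4}] only 4 remains possible at r1c4, so r1c4=4.
Step 7. [r3c3∈{1,5}] r3c3 is the only open cell in row 3 admitting 1 ⇒ r3c3=1.
Step 8. [r5c6∈{2}] r5c6's peers cover all but 2 ⇒ r5c6=2.
Step 9. [r3c6∈{5}] r3c6's peers cover all but 5, so r3c6=5.
Step 10. [r2c3∈{6}] only 6 remains possible at r2c3, so r2c3=6.
Step 11. [r2c5∈{1}] r2c5 is down to just 1. So r2c5=1.
Step 12. [r6c3∈{2}] r6c3 is down to just 2 ⇒ r6c3=2.
Step 13. [r4c1∈{3}] r4c1 is down to just 3 ⇒ r4c1=3.
Step 14. [r6c2∈{3}] only 3 remains possible at r6c2, so r6c2=3.
Step 15. [r2c2∈{4}] nothing but 4 survives at r2c2, so r2c2=4.
Step 16. [r4c3∈{5}] r4c3's peers cover all but 5, so r4c3=5.
Step 17. [r6c5∈{4}] r6c5 is down to just 4, so r6c5=4.

Answer: 2 1 3 4 5 6 / 5 4 6 2 1 3 / 4 6 1 3 2 5 / 3 2 5 1 6 4 / 1 5 4 6 3 2 / 6 3 2 5 4 1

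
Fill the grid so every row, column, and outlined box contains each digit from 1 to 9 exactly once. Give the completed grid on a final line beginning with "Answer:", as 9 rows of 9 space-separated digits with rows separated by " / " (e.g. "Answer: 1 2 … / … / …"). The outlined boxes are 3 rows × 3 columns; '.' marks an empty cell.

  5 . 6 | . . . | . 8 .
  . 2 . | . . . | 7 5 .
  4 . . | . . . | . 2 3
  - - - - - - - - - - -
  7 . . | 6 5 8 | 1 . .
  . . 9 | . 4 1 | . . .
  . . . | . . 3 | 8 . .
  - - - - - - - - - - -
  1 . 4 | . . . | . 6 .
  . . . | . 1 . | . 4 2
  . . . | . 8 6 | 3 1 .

Step 1. [r9c4∈{2,4,5,7,9}] across row 9, 4 lands solely at r9c4. So r9c4=4.
Step 2. [r4c3∈{2,3}] across row 4, 2 lands solely at r4c3. So r4c3=2.
Step 3. [r6c1∈{6}] nothing but 6 survives at r6c1 ⇒ r6c1=6.
Step 4. [r8c2∈{3,5,6,7,8,9}] 6 has one home in row 8: r8c2, so r8c2=6.
Step 5. [r1c7∈{4,9}] col 7 places 4 nowhere but r1c7. So r1c7=4.
Step 6. [r7c9∈{5,7,8,9}] across col 9, 8 lands solely at r7c9 ⇒ r7c9=8.
Step 7. [r9c9∈{5,7,9}] box 9 places 7 nowhere but r9c9, so r9c9=7.
Step 8. [r9c3∈{5}] r9c3's peers cover all but 5. So r9c3=5.
Step 9. [r9c2∈{9}] r9c2 has the single candidate 9 ⇒ r9c2=9.
Step 10. [r2c1∈{3,8,9}] r2c1 is the only open cell in col 1 admitting 9. So r2c1=9.
Step 11. [r5c7∈{2,5,6}] across col 7, 2 lands solely at r5c7. So r5c7=2.
Step 12. [r5c4∈{7}] r5c4 is down to just 7. So r5c4=7.
Step 13. [r6c3∈{1}] r6c3 has the single candidate 1, so r6c3=1.
Step 14. [r5c8∈{3}] r5c8 has the single candidate 3 ⇒ r5c8=3.
Step 15. [r8c1∈{3,8}] across col 1, 3 lands solely at r8c1, so r8c1=3.
Step 16. [r7c2∈{7}] only 7 remains possible at r7c2, so r7c2=7.
Step 17. [r2c3∈{3,8}] in col 3, 3 fits only at r2c3. So r2c3=3.
Step 18. [r8c6∈{5,7,9}] r8c6 is the only open cell in row 8 admitting 7 ⇒ r8c6=7.
Step 19. [r1c5∈{2,3,7,9}] r1c5 is the only open cell in row 1 admitting 7 ⇒ r1c5=7.
Step 20. [r1c4∈{1,2,3,9}] in row 1, 3 fits only at r1c4. So r1c4=3.
Step 21. [r3c7∈{6,9}] r3c7 is the only open cell in col 7 admitting 6. So r3c7=6.
Step 22. [r3c5∈{9}] only 9 remains possible at r3c5, so r3c5=9.
Step 23. [r6c4∈{2,9}] r6c4 is the only open cell in box 5 admitting 9, so r6c4=9.
Step 24. [r8c4∈{5}] nothing but 5 survives at r8c4, so r8c4=5.
Step 25. [r2c4∈{1,8}] row 2 places 8 nowhere but r2c4 ⇒ r2c4=8.
Step 26. [r1c9∈{1,9}] in row 1, 9 fits only at r1c9, so r1c9=9.
Step 27. [r7c4∈{2}] r7c4 is down to just 2. So r7c4=2.
Step 28. [r4c9∈{4}] r4c9's peers cover all but 4 ⇒ r4c9=4.
Step 29. [r6c9∈{5}] nothing but 5 survives at r6c9 ⇒ r6c9=5.
Step 30. [r7c6∈{9}] r7c6's peers cover all but 9 ⇒ r7c6=9.
Step 31. [r5c2∈{5,8}] across row 5, 5 lands solely at r5c2. So r5c2=5.
Step 32. [r3c2∈{1,8}] r3c2 is the only open cell in col 2 admitting 8. So r3c2=8.
Step 33. [r2c5∈{6}] r2c5 is down to just 6. So r2c5=6.
Step 34. [r7c7∈{5}] r7c7 is down to just 5, so r7c7=5.
Step 35. [r2c6∈{4}] nothing but 4 survives at r2c6 ⇒ r2c6=4.
Step 36. [r6c2∈{4}] r6c2 has the single candidate 4. So r6c2=4.
Step 37. [r9c1∈{2}] r9c1 has the single candidate 2, so r9c1=2.
Step 38. [r4c2∈{3}] r4c2 is down to just 3, so r4c2=3.
Step 39. [r6c8∈{7}] r6c8 has the single candidate 7 ⇒ r6c8=7.
Step 40. [r4c8∈{9}] only 9 remains possible at r4c8, so r4c8=9.
Step 41. [r5c1∈{8}] nothing but 8 survives at r5c1, so r5c1=8.
Step 42. [r8c7∈{9}] nothing but 9 survives at r8c7 ⇒ r8c7=9.
Step 43. [r8c3∈{8}] nothing but 8 survives at r8c3. So r8c3=8.
Step 44. [r2c9∈{1}] only 1 remains possible at r2c9, so r2c9=1.
Step 45. [r3c6∈{5}] r3c6 is down to just 5, so r3c6=5.
Step 46. [r1c6∈{2}] r1c6 has the single candidate 2. So r1c6=2.
Step 47. [r6c5∈{2}] only 2 remains possible at r6c5, so r6c5=2.
Step 48. [r1c2∈{1}] nothing but 1 survives at r1c2, so r1c2=1.
Step 49. [r3c3∈{7}] r3c3 is down to just 7, so r3c3=7.
Step 50. [r7c5∈{3}] r7c5 has the single candidate 3. So r7c5=3.
Step 51. [r3c4∈{1}] nothing but 1 survives at r3c4, so r3c4=1.
Step 52. [r5c9∈{6}] r5c9 is down to just 6, so r5c9=6.

Answer: 5 1 6 3 7 2 4 8 9 / 9 2 3 8 6 4 7 5 1 / 4 8 7 1 9 5 6 2 3 / 7 3 2 6 5 8 1 9 4 / 8 5 9 7 4 1 2 3 6 / 6 4 1 9 2 3 8 7 5 / 1 7 4 2 3 9 5 6 8 / 3 6 8 5 1 7 9 4 2 / 2 9 5 4 8 6 3 1 7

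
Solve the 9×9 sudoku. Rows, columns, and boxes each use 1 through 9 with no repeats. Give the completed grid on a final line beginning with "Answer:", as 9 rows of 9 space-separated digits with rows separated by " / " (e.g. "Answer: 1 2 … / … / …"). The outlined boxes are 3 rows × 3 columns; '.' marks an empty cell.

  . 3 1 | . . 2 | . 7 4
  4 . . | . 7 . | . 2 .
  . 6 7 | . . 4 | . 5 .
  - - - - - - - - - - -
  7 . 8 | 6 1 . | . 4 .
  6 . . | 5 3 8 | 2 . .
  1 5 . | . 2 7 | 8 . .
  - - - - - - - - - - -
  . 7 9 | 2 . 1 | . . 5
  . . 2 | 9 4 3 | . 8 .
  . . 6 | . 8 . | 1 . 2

Step 1. [r2c6∈{5,6,9}] r2c6 is the only open cell in col 6 admitting 6 ⇒ r2c6=6.
Step 2. [r2c2∈{8,9}] r2c2 is the only open cell in col 2 admitting 8, so r2c2=8.
Step 3. [r3c9∈{1,3,8,9}] across col 9, 8 lands solely at r3c9. So r3c9=8.
Step 4. [r2c9∈{1,3,9}] box 3 places 1 nowhere but r2c9, so r2c9=1.
Step 5. [r2c7∈{3,9}] row 2 places 9 nowhere but r2c7 ⇒ r2c7=9.
Step 6. [r9c8∈{3,9}] row 9 places 9 nowhere but r9c8 ⇒ r9c8=9.
Step 7. [r6c9∈{3,6,9}] across row 6, 9 lands solely at r6c9, so r6c9=9.
Step 8. [r8c9∈{6,7}] across col 9, 6 lands solely at r8c9 ⇒ r8c9=6.
Step 9. [r7c8∈{3}] r7c8 is down to just 3 ⇒ r7c8=3.
Step 10. [r8c1∈{5}] r8c1 is down to just 5 ⇒ r8c1=5.
Step 11. [r3c7∈{3}] r3c7's peers cover all but 3, so r3c7=3.
Step 12. [r1c1∈{9}] r1c1 has the single candidate 9, so r1c1=9.
Step 13. [r5c2∈{4,9}] 9 has one home in row 5: r5c2 ⇒ r5c2=9.
Step 14. [r5c3∈{4}] nothing but 4 survives at r5c3, so r5c3=4.
Step 15. [r4c9∈{3}] nothing but 3 survives at r4c9. So r4c9=3.
Step 16. [r9c2∈{4}] r9c2 has the single candidate 4 ⇒ r9c2=4.
Step 17. [r2c3∈{5}] r2c3's peers cover all but 5, so r2c3=5.
Step 18. [r4c2∈{2}] only 2 remains possible at r4c2, so r4c2=2.
Step 19. [r4c7∈{5}] r4c7 has the single candidate 5, so r4c7=5.
Step 20. [r3c4∈{1}] only 1 remains possible at r3c4. So r3c4=1.
Step 21. [r6c8∈{6}] r6c8 has the single candidate 6, so r6c8=6.
Step 22. [r3c5∈{9}] r3c5 has the single candidate 9. So r3c5=9.
Step 23. [r7c5∈{6}] r7c5 has the single candidate 6, so r7c5=6.
Step 24. [r7c1∈{8}] r7c1 has the single candidate 8 ⇒ r7c1=8.
Step 25. [r9c4∈{7}] r9c4's peers cover all but 7 ⇒ r9c4=7.
Step 26. [r4c6∈{9}] only 9 remains possible at r4c6, so r4c6=9.
Step 27. [r8c2∈{1}] r8c2's peers cover all but 1 ⇒ r8c2=1.
Step 28. [r6c3∈{3}] r6c3 is down to just 3. So r6c3=3.
Step 29. [r6c4∈{4}] nothing but 4 survives at r6c4, so r6c4=4.
Step 30. [r1c4∈{8}] r1c4 is down to just 8, so r1c4=8.
Step 31. [r5c8∈{1}] r5c8's peers cover all but 1 ⇒ r5c8=1.
Step 32. [r3c1∈{2}] nothing but 2 survives at r3c1, so r3c1=2.
Step 33. [r1c5∈{5}] r1c5 has the single candidate 5. So r1c5=5.
Step 34. [r1c7∈{6}] r1c7's peers cover all but 6, so r1c7=6.
Step 35. [r2c4∈{3}] nothing but 3 survives at r2c4 ⇒ r2c4=3.
Step 36. [r9c6∈{5}] r9c6 has the single candidate 5, so r9c6=5.
Step 37. [r7c7∈{4}] r7c7 is down to just 4 ⇒ r7c7=4.
Step 38. [r8c7∈{7}] nothing but 7 survives at r8c7. So r8c7=7.
Step 39. [r9c1∈{3}] r9c1 has the single candidate 3. So r9c1=3.
Step 40. [r5c9∈{7}] r5c9 has the single candidate 7, so r5c9=7.

Answer: 9 3 1 8 5 2 6 7 4 / 4 8 5 3 7 6 9 2 1 / 2 6 7 1 9 4 3 5 8 / 7 2 8 6 1 9 5 4 3 / 6 9 4 5 3 8 2 1 7 / 1 5 3 4 2 7 8 6 9 / 8 7 9 2 6 1 4 3 5 / 5 1 2 9 4 3 7 8 6 / 3 4 6 7 8 5 1 9 2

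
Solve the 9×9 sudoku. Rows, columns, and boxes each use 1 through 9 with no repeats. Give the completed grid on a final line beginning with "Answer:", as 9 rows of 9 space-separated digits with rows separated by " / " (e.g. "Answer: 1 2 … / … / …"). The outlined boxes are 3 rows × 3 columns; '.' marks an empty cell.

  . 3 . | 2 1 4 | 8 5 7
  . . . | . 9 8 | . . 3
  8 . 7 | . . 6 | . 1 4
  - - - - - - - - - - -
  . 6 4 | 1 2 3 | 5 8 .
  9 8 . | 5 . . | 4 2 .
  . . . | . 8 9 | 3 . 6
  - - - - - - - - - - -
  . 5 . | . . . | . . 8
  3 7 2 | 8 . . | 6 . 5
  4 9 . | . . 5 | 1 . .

Step 1. [r7c7∈{2,7,9}] in col 7, 7 fits only at r7c7. So r7c7=7.
Step 2. [r1c1∈{6}] r1c1 has the single candidate 6 ⇒ r1c1=6.
Step 3. [r7c1∈{1}] only 1 remains possible at r7c1, so r7c1=1.
Step 4. [r7c4∈{3,4,6,9}] r7c4 is the only open cell in col 4 admitting 9. So r7c4=9.
Step 5. [r9c4∈{3,6,7}] r9c4 is the only open cell in col 4 admitting 6 ⇒ r9c4=6.
Step 6. [r3c2∈{2}] r3c2 has the single candidate 2 ⇒ r3c2=2.
Step 7. [r6c2∈{1}] r6c2 is down to just 1 ⇒ r6c2=1.
Step 8. [r6c3∈{5}] r6c3's peers cover all but 5 ⇒ r6c3=5.
Step 9. [r5c6∈{7}] only 7 remains possible at r5c6, so r5c6=7.
Step 10. [r9c8∈{3}] r9c8 is down to just 3. So r9c8=3.
Step 11. [r7c5∈{3,4}] 3 has one home in row 7: r7c5. So r7c5=3.
Step 12. [r8c8∈{4,9}] in row 8, 9 fits only at r8c8 ⇒ r8c8=9.
Step 13. [r6c1∈{2,7}] r6c1 is the only open cell in row 6 admitting 2. So r6c1=2.
Step 14. [r2c1∈{5}] r2c1 has the single candidate 5 ⇒ r2c1=5.
Step 15. [r8c5∈{4}] r8c5 has the single candidate 4. So r8c5=4.
Step 16. [r3c4∈{3}] r3c4's peers cover all but 3, so r3c4=3.
Step 17. [r2c4∈{7}] r2c4 is down to just 7. So r2c4=7.
Step 18. [r4c1∈{7}] r4c1's peers cover all but 7 ⇒ r4c1=7.
Step 19. [r2c2∈{4}] r2c2 has the single candidate 4 ⇒ r2c2=4.
Step 20. [r3c5∈{5}] only 5 remains possible at r3c5 ⇒ r3c5=5.
Step 21. [r6c8∈{7}] nothing but 7 survives at r6c8. So r6c8=7.
Step 22. [r5c3∈{3}] r5c3's peers cover all but 3, so r5c3=3.
Step 23. [r8c6∈{1}] r8c6's peers cover all but 1. So r8c6=1.
Step 24. [r2c3∈{1}] r2c3's peers cover all but 1. So r2c3=1.
Step 25. [r9c9∈{2}] r9c9's peers cover all but 2, so r9c9=2.
Step 26. [r6c4∈{4}] nothing but 4 survives at r6c4 ⇒ r6c4=4.
Step 27. [r7c3∈{6}] nothing but 6 survives at r7c3. So r7c3=6.
Step 28. [r5c5∈{6}] r5c5's peers cover all but 6. So r5c5=6.
Step 29. [r2c8∈{6}] r2c8 is down to just 6, so r2c8=6.
Step 30. [r3c7∈{9}] nothing but 9 survives at r3c7 ⇒ r3c7=9.
Step 31. [r1c3∈{9}] r1c3's peers cover all but 9. So r1c3=9.
Step 32. [r5c9∈{1}] r5c9 is down to just 1. So r5c9=1.
Step 33. [r7c6∈{2}] r7c6's peers cover all but 2 ⇒ r7c6=2.
Step 34. [r2c7∈{2}] r2c7 is down to just 2 ⇒ r2c7=2.
Step 35. [r4c9∈{9}] r4c9 has the single candidate 9 ⇒ r4c9=9.
Step 36. [r9c5∈{7}] r9c5 has the single candidate 7 ⇒ r9c5=7.
Step 37. [r9c3∈{8}] only 8 remains possible at r9c3 ⇒ r9c3=8.
Step 38. [r7c8∈{4}] nothing but 4 survives at r7c8. So r7c8=4.

Answer: 6 3 9 2 1 4 8 5 7 / 5 4 1 7 9 8 2 6 3 / 8 2 7 3 5 6 9 1 4 / 7 6 4 1 2 3 5 8 9 / 9 8 3 5 6 7 4 2 1 / 2 1 5 4 8 9 3 7 6 / 1 5 6 9 3 2 7 4 8 / 3 7 2 8 4 1 6 9 5 / 4 9 8 6 7 5 1 3 2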